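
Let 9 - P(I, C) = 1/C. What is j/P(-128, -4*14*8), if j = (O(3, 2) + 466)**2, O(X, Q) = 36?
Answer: 112897792/4033 ≈ 27994.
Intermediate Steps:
P(I, C) = 9 - 1/C
j = 252004 (j = (36 + 466)**2 = 502**2 = 252004)
j/P(-128, -4*14*8) = 252004/(9 - 1/(-4*14*8)) = 252004/(9 - 1/((-56*8))) = 252004/(9 - 1/(-448)) = 252004/(9 - 1*(-1/448)) = 252004/(9 + 1/448) = 252004/(4033/448) = 252004*(448/4033) = 112897792/4033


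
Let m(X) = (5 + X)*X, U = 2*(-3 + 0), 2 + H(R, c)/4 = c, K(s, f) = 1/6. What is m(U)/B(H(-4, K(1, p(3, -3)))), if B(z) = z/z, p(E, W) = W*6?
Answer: 6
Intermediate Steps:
p(E, W) = 6*W
K(s, f) = ⅙
H(R, c) = -8 + 4*c
U = -6 (U = 2*(-3) = -6)
B(z) = 1
m(X) = X*(5 + X)
m(U)/B(H(-4, K(1, p(3, -3)))) = -6*(5 - 6)/1 = -6*(-1)*1 = 6*1 = 6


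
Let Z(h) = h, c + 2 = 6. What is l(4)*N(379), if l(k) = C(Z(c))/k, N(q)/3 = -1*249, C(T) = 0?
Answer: 0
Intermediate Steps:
c = 4 (c = -2 + 6 = 4)
N(q) = -747 (N(q) = 3*(-1*249) = 3*(-249) = -747)
l(k) = 0 (l(k) = 0/k = 0)
l(4)*N(379) = 0*(-747) = 0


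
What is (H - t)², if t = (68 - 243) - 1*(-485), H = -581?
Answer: 793881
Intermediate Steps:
t = 310 (t = -175 + 485 = 310)
(H - t)² = (-581 - 1*310)² = (-581 - 310)² = (-891)² = 793881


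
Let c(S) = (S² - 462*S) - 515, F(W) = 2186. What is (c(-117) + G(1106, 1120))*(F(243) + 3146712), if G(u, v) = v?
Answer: 215220880504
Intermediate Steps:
c(S) = -515 + S² - 462*S
(c(-117) + G(1106, 1120))*(F(243) + 3146712) = ((-515 + (-117)² - 462*(-117)) + 1120)*(2186 + 3146712) = ((-515 + 13689 + 54054) + 1120)*3148898 = (67228 + 1120)*3148898 = 68348*3148898 = 215220880504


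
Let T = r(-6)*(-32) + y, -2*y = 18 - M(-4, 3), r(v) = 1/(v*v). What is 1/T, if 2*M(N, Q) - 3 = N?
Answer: -36/365 ≈ -0.098630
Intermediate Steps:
r(v) = v⁻²
M(N, Q) = 3/2 + N/2
y = -37/4 (y = -(18 - (3/2 + (½)*(-4)))/2 = -(18 - (3/2 - 2))/2 = -(18 - 1*(-½))/2 = -(18 + ½)/2 = -½*37/2 = -37/4 ≈ -9.2500)
T = -365/36 (T = -32/(-6)² - 37/4 = (1/36)*(-32) - 37/4 = -8/9 - 37/4 = -365/36 ≈ -10.139)
1/T = 1/(-365/36) = -36/365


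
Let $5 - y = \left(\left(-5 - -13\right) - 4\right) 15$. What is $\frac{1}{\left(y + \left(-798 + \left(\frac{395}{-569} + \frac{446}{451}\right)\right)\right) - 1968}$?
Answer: $- \frac{256619}{723846570} \approx -0.00035452$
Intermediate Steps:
$y = -55$ ($y = 5 - \left(\left(-5 - -13\right) - 4\right) 15 = 5 - \left(\left(-5 + 13\right) - 4\right) 15 = 5 - \left(8 - 4\right) 15 = 5 - 4 \cdot 15 = 5 - 60 = -55$)
$\frac{1}{\left(y + \left(-798 + \left(\frac{395}{-569} + \frac{446}{451}\right)\right)\right) - 1968} = \frac{1}{\left(-55 + \left(-798 + \left(\frac{395}{-569} + \frac{446}{451}\right)\right)\right) - 1968} = \frac{1}{\left(-55 + \left(-798 + \left(395 \left(- \frac{1}{569}\right) + 446 \cdot \frac{1}{451}\right)\right)\right) - 1968} = \frac{1}{\left(-55 + \left(-798 + \left(- \frac{395}{569} + \frac{446}{451}\right)\right)\right) - 1968} = \frac{1}{\left(-55 + \left(-798 + \frac{75629}{256619}\right)\right) - 1968} = \frac{1}{\left(-55 - \frac{204706333}{256619}\right) - 1968} = \frac{1}{- \frac{218820378}{256619} - 1968} = \frac{1}{- \frac{723846570}{256619}} = - \frac{256619}{723846570}$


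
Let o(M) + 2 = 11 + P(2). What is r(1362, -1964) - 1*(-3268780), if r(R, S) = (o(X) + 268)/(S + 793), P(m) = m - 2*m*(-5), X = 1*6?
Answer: 3827741081/1171 ≈ 3.2688e+6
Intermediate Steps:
X = 6
P(m) = 11*m (P(m) = m + 10*m = 11*m)
o(M) = 31 (o(M) = -2 + (11 + 11*2) = -2 + (11 + 22) = -2 + 33 = 31)
r(R, S) = 299/(793 + S) (r(R, S) = (31 + 268)/(S + 793) = 299/(793 + S))
r(1362, -1964) - 1*(-3268780) = 299/(793 - 1964) - 1*(-3268780) = 299/(-1171) + 3268780 = 299*(-1/1171) + 3268780 = -299/1171 + 3268780 = 3827741081/1171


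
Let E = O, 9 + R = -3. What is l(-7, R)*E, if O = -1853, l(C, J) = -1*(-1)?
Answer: -1853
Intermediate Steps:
R = -12 (R = -9 - 3 = -12)
l(C, J) = 1
E = -1853
l(-7, R)*E = 1*(-1853) = -1853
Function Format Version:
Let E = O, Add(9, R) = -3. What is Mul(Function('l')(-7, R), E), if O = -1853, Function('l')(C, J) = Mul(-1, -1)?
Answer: -1853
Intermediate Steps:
R = -12 (R = Add(-9, -3) = -12)
Function('l')(C, J) = 1
E = -1853
Mul(Function('l')(-7, R), E) = Mul(1, -1853) = -1853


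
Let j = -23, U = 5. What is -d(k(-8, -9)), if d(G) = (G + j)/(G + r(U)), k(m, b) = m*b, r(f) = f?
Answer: -7/11 ≈ -0.63636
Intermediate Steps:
k(m, b) = b*m
d(G) = (-23 + G)/(5 + G) (d(G) = (G - 23)/(G + 5) = (-23 + G)/(5 + G))
-d(k(-8, -9)) = -(-23 - 9*(-8))/(5 - 9*(-8)) = -(-23 + 72)/(5 + 72) = -49/77 = -1*7/11 = -7/11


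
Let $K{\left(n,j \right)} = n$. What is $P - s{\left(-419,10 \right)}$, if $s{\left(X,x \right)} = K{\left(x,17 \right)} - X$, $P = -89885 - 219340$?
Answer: $-309654$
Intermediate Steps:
$P = -309225$
$s{\left(X,x \right)} = x - X$
$P - s{\left(-419,10 \right)} = -309225 - \left(10 - -419\right) = -309225 - \left(10 + 419\right) = -309225 - 429 = -309654$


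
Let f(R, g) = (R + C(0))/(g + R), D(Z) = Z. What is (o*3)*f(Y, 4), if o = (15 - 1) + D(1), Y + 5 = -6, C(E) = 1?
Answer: 450/7 ≈ 64.286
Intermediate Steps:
Y = -11 (Y = -5 - 6 = -11)
f(R, g) = (1 + R)/(R + g) (f(R, g) = (R + 1)/(g + R) = (1 + R)/(R + g))
o = 15 (o = (15 - 1) + 1 = 14 + 1 = 15)
(o*3)*f(Y, 4) = (15*3)*((1 - 11)/(-11 + 4)) = 45*(-10/(-7)) = 45*(-1/7*(-10)) = 45*(10/7) = 450/7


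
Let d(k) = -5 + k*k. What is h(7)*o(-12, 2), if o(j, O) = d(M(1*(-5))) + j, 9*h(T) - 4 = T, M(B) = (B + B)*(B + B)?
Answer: 109813/9 ≈ 12201.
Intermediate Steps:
M(B) = 4*B² (M(B) = (2*B)*(2*B) = 4*B²)
h(T) = 4/9 + T/9
d(k) = -5 + k²
o(j, O) = 9995 + j (o(j, O) = (-5 + (4*(1*(-5))²)²) + j = (-5 + (4*(-5)²)²) + j = (-5 + (4*25)²) + j = (-5 + 100²) + j = (-5 + 10000) + j = 9995 + j)
h(7)*o(-12, 2) = (4/9 + (⅑)*7)*(9995 - 12) = (4/9 + 7/9)*9983 = (11/9)*9983 = 109813/9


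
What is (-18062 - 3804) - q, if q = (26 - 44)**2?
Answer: -22190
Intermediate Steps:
q = 324 (q = (-18)**2 = 324)
(-18062 - 3804) - q = (-18062 - 3804) - 1*324 = -21866 - 324 = -22190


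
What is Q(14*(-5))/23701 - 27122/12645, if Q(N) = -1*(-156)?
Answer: -640845902/299699145 ≈ -2.1383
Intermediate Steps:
Q(N) = 156
Q(14*(-5))/23701 - 27122/12645 = 156/23701 - 27122/12645 = -640845902/299699145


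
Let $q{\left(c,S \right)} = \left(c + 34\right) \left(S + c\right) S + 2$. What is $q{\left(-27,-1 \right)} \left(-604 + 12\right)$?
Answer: $-117216$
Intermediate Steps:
$q{\left(c,S \right)} = 2 + S \left(34 + c\right) \left(S + c\right)$ ($q{\left(c,S \right)} = \left(34 + c\right) \left(S + c\right) S + 2 = S \left(34 + c\right) \left(S + c\right) + 2 = 2 + S \left(34 + c\right) \left(S + c\right)$)
$q{\left(-27,-1 \right)} \left(-604 + 12\right) = \left(2 + 34 \left(-1\right)^{2} - \left(-27\right)^{2} - 27 \left(-1\right)^{2} + 34 \left(-1\right) \left(-27\right)\right) \left(-604 + 12\right) = \left(2 + 34 \cdot 1 - 729 - 27 + 918\right) \left(-592\right) = \left(2 + 34 - 729 - 27 + 918\right) \left(-592\right) = 198 \left(-592\right) = -117216$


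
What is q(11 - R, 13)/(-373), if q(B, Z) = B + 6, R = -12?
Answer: -29/373 ≈ -0.077748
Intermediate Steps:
q(B, Z) = 6 + B
q(11 - R, 13)/(-373) = (6 + (11 - 1*(-12)))/(-373) = (6 + (11 + 12))*(-1/373) = (6 + 23)*(-1/373) = 29*(-1/373) = -29/373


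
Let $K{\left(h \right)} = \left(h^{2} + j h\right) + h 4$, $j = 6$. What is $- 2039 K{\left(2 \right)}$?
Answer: $-48936$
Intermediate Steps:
$K{\left(h \right)} = h^{2} + 10 h$ ($K{\left(h \right)} = \left(h^{2} + 6 h\right) + h 4 = \left(h^{2} + 6 h\right) + 4 h = h^{2} + 10 h$)
$- 2039 K{\left(2 \right)} = - 2039 \cdot 2 \left(10 + 2\right) = - 2039 \cdot 2 \cdot 12 = \left(-2039\right) 24 = -48936$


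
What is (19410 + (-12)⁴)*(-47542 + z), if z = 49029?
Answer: 59697102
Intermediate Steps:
(19410 + (-12)⁴)*(-47542 + z) = (19410 + (-12)⁴)*(-47542 + 49029) = (19410 + 20736)*1487 = 40146*1487 = 59697102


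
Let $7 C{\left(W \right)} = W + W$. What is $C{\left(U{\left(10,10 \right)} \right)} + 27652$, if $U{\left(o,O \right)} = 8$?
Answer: $\frac{193580}{7} \approx 27654.0$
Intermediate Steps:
$C{\left(W \right)} = \frac{2 W}{7}$ ($C{\left(W \right)} = \frac{W + W}{7} = \frac{2 W}{7}$)
$C{\left(U{\left(10,10 \right)} \right)} + 27652 = \frac{2}{7} \cdot 8 + 27652 = \frac{16}{7} + 27652 = \frac{193580}{7}$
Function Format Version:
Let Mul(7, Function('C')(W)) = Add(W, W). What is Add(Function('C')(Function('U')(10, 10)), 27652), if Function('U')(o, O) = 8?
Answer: Rational(193580, 7) ≈ 27654.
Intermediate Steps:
Function('C')(W) = Mul(Rational(2, 7), W) (Function('C')(W) = Mul(Rational(1, 7), Add(W, W)) = Mul(Rational(1, 7), Mul(2, W)) = Mul(Rational(2, 7), W))
Add(Function('C')(Function('U')(10, 10)), 27652) = Add(Mul(Rational(2, 7), 8), 27652) = Add(Rational(16, 7), 27652) = Rational(193580, 7)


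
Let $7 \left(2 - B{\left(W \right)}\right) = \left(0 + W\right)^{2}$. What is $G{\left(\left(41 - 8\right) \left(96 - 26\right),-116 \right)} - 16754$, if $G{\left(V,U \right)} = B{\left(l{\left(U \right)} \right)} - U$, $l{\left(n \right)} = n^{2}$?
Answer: $- \frac{181180388}{7} \approx -2.5883 \cdot 10^{7}$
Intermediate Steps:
$B{\left(W \right)} = 2 - \frac{W^{2}}{7}$ ($B{\left(W \right)} = 2 - \frac{\left(0 + W\right)^{2}}{7} = 2 - \frac{W^{2}}{7}$)
$G{\left(V,U \right)} = 2 - U - \frac{U^{4}}{7}$ ($G{\left(V,U \right)} = \left(2 - \frac{\left(U^{2}\right)^{2}}{7}\right) - U = \left(2 - \frac{U^{4}}{7}\right) - U = 2 - U - \frac{U^{4}}{7}$)
$G{\left(\left(41 - 8\right) \left(96 - 26\right),-116 \right)} - 16754 = \left(2 - -116 - \frac{\left(-116\right)^{4}}{7}\right) - 16754 = \left(2 + 116 - \frac{181063936}{7}\right) - 16754 = - \frac{181063110}{7} - 16754 = - \frac{181180388}{7}$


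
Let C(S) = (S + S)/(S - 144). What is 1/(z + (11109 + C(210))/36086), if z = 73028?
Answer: 396946/28988294757 ≈ 1.3693e-5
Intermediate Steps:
C(S) = 2*S/(-144 + S) (C(S) = (2*S)/(-144 + S) = 2*S/(-144 + S))
1/(z + (11109 + C(210))/36086) = 1/(73028 + (11109 + 2*210/(-144 + 210))/36086) = 1/(73028 + (11109 + 2*210/66)*(1/36086)) = 1/(73028 + (11109 + 2*210*(1/66))*(1/36086)) = 1/(73028 + (11109 + 70/11)*(1/36086)) = 1/(73028 + (122269/11)*(1/36086)) = 1/(73028 + 122269/396946) = 1/(28988294757/396946) = 396946/28988294757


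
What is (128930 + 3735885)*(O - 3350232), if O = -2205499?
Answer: -21471872504765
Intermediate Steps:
(128930 + 3735885)*(O - 3350232) = (128930 + 3735885)*(-2205499 - 3350232) = 3864815*(-5555731) = -21471872504765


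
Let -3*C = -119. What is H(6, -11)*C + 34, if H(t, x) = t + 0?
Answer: 272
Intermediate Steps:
H(t, x) = t
C = 119/3 (C = -⅓*(-119) = 119/3 ≈ 39.667)
H(6, -11)*C + 34 = 6*(119/3) + 34 = 238 + 34 = 272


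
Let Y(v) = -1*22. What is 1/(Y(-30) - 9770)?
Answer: -1/9792 ≈ -0.00010212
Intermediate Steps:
Y(v) = -22
1/(Y(-30) - 9770) = 1/(-22 - 9770) = 1/(-9792) = -1/9792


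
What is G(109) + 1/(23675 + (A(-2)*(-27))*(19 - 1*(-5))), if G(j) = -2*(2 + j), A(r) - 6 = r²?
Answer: -3817289/17195 ≈ -222.00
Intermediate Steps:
A(r) = 6 + r²
G(j) = -4 - 2*j
G(109) + 1/(23675 + (A(-2)*(-27))*(19 - 1*(-5))) = (-4 - 2*109) + 1/(23675 + ((6 + (-2)²)*(-27))*(19 - 1*(-5))) = (-4 - 218) + 1/(23675 + ((6 + 4)*(-27))*(19 + 5)) = -222 + 1/(23675 + (10*(-27))*24) = -222 + 1/(23675 - 270*24) = -222 + 1/(23675 - 6480) = -222 + 1/17195 = -3817289/17195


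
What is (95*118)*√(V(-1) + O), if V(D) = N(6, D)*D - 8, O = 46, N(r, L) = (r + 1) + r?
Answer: 56050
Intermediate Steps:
N(r, L) = 1 + 2*r (N(r, L) = (1 + r) + r = 1 + 2*r)
V(D) = -8 + 13*D (V(D) = (1 + 2*6)*D - 8 = (1 + 12)*D - 8 = 13*D - 8 = -8 + 13*D)
(95*118)*√(V(-1) + O) = (95*118)*√((-8 + 13*(-1)) + 46) = 11210*√((-8 - 13) + 46) = 11210*√(-21 + 46) = 11210*√25 = 11210*5 = 56050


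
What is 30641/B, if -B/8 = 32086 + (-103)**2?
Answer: -30641/341560 ≈ -0.089709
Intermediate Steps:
B = -341560 (B = -8*(32086 + (-103)**2) = -8*(32086 + 10609) = -8*42695 = -341560)
30641/B = 30641/(-341560) = 30641*(-1/341560) = -30641/341560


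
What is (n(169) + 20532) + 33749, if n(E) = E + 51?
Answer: 54501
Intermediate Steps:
n(E) = 51 + E
(n(169) + 20532) + 33749 = ((51 + 169) + 20532) + 33749 = (220 + 20532) + 33749 = 20752 + 33749 = 54501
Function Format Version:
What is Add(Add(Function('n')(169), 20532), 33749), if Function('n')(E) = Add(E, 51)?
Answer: 54501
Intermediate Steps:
Function('n')(E) = Add(51, E)
Add(Add(Function('n')(169), 20532), 33749) = Add(Add(Add(51, 169), 20532), 33749) = Add(Add(220, 20532), 33749) = Add(20752, 33749) = 54501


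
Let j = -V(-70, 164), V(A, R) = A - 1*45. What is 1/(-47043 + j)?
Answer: -1/46928 ≈ -2.1309e-5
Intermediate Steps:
V(A, R) = -45 + A (V(A, R) = A - 45 = -45 + A)
j = 115 (j = -(-45 - 70) = -1*(-115) = 115)
1/(-47043 + j) = 1/(-47043 + 115) = 1/(-46928) = -1/46928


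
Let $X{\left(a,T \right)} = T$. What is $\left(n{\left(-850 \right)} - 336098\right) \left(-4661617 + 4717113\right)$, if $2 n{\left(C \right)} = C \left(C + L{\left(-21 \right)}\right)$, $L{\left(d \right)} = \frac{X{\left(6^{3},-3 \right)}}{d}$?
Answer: $1392465992$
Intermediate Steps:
$L{\left(d \right)} = - \frac{3}{d}$
$n{\left(C \right)} = \frac{C \left(\frac{1}{7} + C\right)}{2}$ ($n{\left(C \right)} = \frac{C \left(C - \frac{3}{-21}\right)}{2} = \frac{C \left(C - - \frac{1}{7}\right)}{2} = \frac{C \left(C + \frac{1}{7}\right)}{2} = \frac{C \left(\frac{1}{7} + C\right)}{2}$)
$\left(n{\left(-850 \right)} - 336098\right) \left(-4661617 + 4717113\right) = \left(\frac{1}{14} \left(-850\right) \left(1 + 7 \left(-850\right)\right) - 336098\right) \left(-4661617 + 4717113\right) = \left(\frac{1}{14} \left(-850\right) \left(1 - 5950\right) - 336098\right) 55496 = \left(\frac{1}{14} \left(-850\right) \left(-5949\right) - 336098\right) 55496 = \left(\frac{2528325}{7} - 336098\right) 55496 = \frac{175639}{7} \cdot 55496 = 1392465992$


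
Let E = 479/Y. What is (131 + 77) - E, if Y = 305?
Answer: 62961/305 ≈ 206.43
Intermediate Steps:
E = 479/305 ≈ 1.5705
(131 + 77) - E = (131 + 77) - 1*479/305 = 208 - 479/305 = 62961/305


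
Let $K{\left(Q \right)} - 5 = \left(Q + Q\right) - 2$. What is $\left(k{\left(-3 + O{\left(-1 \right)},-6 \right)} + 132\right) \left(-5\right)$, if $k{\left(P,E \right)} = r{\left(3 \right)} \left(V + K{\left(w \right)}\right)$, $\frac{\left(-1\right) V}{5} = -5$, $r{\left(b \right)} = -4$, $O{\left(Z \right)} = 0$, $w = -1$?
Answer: $-140$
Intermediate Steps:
$K{\left(Q \right)} = 3 + 2 Q$ ($K{\left(Q \right)} = 5 + \left(\left(Q + Q\right) - 2\right) = 5 + \left(2 Q - 2\right) = 5 + \left(-2 + 2 Q\right) = 3 + 2 Q$)
$V = 25$ ($V = \left(-5\right) \left(-5\right) = 25$)
$k{\left(P,E \right)} = -104$ ($k{\left(P,E \right)} = - 4 \left(25 + \left(3 + 2 \left(-1\right)\right)\right) = - 4 \left(25 + \left(3 - 2\right)\right) = - 4 \left(25 + 1\right) = \left(-4\right) 26 = -104$)
$\left(k{\left(-3 + O{\left(-1 \right)},-6 \right)} + 132\right) \left(-5\right) = \left(-104 + 132\right) \left(-5\right) = 28 \left(-5\right) = -140$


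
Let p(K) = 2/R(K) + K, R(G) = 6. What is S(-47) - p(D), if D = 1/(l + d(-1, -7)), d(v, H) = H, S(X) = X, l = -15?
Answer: -3121/66 ≈ -47.288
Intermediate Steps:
D = -1/22 (D = 1/(-15 - 7) = 1/(-22) = -1/22 ≈ -0.045455)
p(K) = ⅓ + K (p(K) = 2/6 + K = 2*(⅙) + K = ⅓ + K)
S(-47) - p(D) = -47 - (⅓ - 1/22) = -47 - 1*19/66 = -47 - 19/66 = -3121/66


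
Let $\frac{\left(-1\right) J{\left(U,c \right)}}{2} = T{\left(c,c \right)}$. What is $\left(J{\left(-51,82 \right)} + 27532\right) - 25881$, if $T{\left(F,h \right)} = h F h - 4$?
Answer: $-1101077$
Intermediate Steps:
$T{\left(F,h \right)} = -4 + F h^{2}$ ($T{\left(F,h \right)} = F h h - 4 = F h^{2} - 4 = -4 + F h^{2}$)
$J{\left(U,c \right)} = 8 - 2 c^{3}$ ($J{\left(U,c \right)} = - 2 \left(-4 + c c^{2}\right) = - 2 \left(-4 + c^{3}\right) = 8 - 2 c^{3}$)
$\left(J{\left(-51,82 \right)} + 27532\right) - 25881 = \left(\left(8 - 2 \cdot 82^{3}\right) + 27532\right) - 25881 = \left(\left(8 - 1102736\right) + 27532\right) - 25881 = \left(-1102728 + 27532\right) - 25881 = -1075196 - 25881 = -1101077$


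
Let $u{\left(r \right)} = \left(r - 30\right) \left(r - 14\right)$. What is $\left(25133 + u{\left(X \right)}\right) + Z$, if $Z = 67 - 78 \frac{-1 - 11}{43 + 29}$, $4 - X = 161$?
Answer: $57190$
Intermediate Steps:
$X = -157$ ($X = 4 - 161 = -157$)
$u{\left(r \right)} = \left(-30 + r\right) \left(-14 + r\right)$
$Z = 80$ ($Z = 67 - 78 \left(- \frac{12}{72}\right) = 67 - 78 \left(\left(-12\right) \frac{1}{72}\right) = 67 - -13 = 67 + 13 = 80$)
$\left(25133 + u{\left(X \right)}\right) + Z = \left(25133 + \left(420 + \left(-157\right)^{2} - -6908\right)\right) + 80 = \left(25133 + \left(420 + 24649 + 6908\right)\right) + 80 = \left(25133 + 31977\right) + 80 = 57110 + 80 = 57190$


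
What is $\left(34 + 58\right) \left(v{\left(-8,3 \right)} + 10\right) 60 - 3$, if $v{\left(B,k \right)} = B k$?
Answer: $-77283$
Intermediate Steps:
$\left(34 + 58\right) \left(v{\left(-8,3 \right)} + 10\right) 60 - 3 = \left(34 + 58\right) \left(\left(-8\right) 3 + 10\right) 60 - 3 = 92 \left(-24 + 10\right) 60 - 3 = 92 \left(-14\right) 60 - 3 = \left(-1288\right) 60 - 3 = -77280 - 3 = -77283$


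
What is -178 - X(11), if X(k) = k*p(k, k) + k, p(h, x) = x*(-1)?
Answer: -68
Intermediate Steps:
p(h, x) = -x
X(k) = k - k**2 (X(k) = k*(-k) + k = -k**2 + k = k - k**2)
-178 - X(11) = -178 - 11*(1 - 1*11) = -178 - 11*(1 - 11) = -178 - 11*(-10) = -178 - 1*(-110) = -178 + 110 = -68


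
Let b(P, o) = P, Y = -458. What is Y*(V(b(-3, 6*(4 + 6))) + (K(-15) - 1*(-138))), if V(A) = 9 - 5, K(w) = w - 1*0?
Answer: -58166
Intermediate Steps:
K(w) = w (K(w) = w + 0 = w)
V(A) = 4
Y*(V(b(-3, 6*(4 + 6))) + (K(-15) - 1*(-138))) = -458*(4 + (-15 - 1*(-138))) = -458*(4 + (-15 + 138)) = -458*(4 + 123) = -458*127 = -58166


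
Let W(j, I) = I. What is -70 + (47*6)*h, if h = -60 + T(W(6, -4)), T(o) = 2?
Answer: -16426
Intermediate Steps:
h = -58 (h = -60 + 2 = -58)
-70 + (47*6)*h = -70 + (47*6)*(-58) = -70 + 282*(-58) = -70 - 16356 = -16426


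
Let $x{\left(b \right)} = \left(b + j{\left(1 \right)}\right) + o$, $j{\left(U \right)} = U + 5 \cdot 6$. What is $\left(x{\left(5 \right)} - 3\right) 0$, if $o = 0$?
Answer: $0$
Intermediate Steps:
$j{\left(U \right)} = 30 + U$ ($j{\left(U \right)} = U + 30 = 30 + U$)
$x{\left(b \right)} = 31 + b$ ($x{\left(b \right)} = \left(b + \left(30 + 1\right)\right) + 0 = \left(b + 31\right) + 0 = \left(31 + b\right) + 0 = 31 + b$)
$\left(x{\left(5 \right)} - 3\right) 0 = \left(\left(31 + 5\right) - 3\right) 0 = \left(36 - 3\right) 0 = 33 \cdot 0 = 0$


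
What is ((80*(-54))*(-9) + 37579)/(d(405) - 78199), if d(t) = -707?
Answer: -76459/78906 ≈ -0.96899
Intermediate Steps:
((80*(-54))*(-9) + 37579)/(d(405) - 78199) = ((80*(-54))*(-9) + 37579)/(-707 - 78199) = (-4320*(-9) + 37579)/(-78906) = (38880 + 37579)*(-1/78906) = 76459*(-1/78906) = -76459/78906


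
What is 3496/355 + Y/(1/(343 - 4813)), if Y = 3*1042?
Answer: -4960489604/355 ≈ -1.3973e+7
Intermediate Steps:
Y = 3126
3496/355 + Y/(1/(343 - 4813)) = 3496/355 + 3126/(1/(343 - 4813)) = 3496*(1/355) + 3126/(1/(-4470)) = 3496/355 + 3126/(-1/4470) = 3496/355 + 3126*(-4470) = 3496/355 - 13973220 = -4960489604/355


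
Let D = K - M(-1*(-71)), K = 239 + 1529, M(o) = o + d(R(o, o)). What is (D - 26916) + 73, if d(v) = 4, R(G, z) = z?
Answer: -25150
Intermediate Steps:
M(o) = 4 + o (M(o) = o + 4 = 4 + o)
K = 1768
D = 1693 (D = 1768 - (4 - 1*(-71)) = 1768 - (4 + 71) = 1768 - 1*75 = 1768 - 75 = 1693)
(D - 26916) + 73 = (1693 - 26916) + 73 = -25223 + 73 = -25150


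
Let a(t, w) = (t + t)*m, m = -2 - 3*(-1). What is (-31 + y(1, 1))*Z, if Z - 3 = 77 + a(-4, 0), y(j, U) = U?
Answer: -2160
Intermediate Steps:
m = 1 (m = -2 + 3 = 1)
a(t, w) = 2*t (a(t, w) = (t + t)*1 = (2*t)*1 = 2*t)
Z = 72 (Z = 3 + (77 + 2*(-4)) = 3 + (77 - 8) = 3 + 69 = 72)
(-31 + y(1, 1))*Z = (-31 + 1)*72 = -30*72 = -2160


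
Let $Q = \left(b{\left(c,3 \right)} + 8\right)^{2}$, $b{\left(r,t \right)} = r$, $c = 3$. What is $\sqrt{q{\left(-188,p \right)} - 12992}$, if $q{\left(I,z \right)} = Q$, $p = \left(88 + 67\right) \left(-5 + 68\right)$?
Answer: $i \sqrt{12871} \approx 113.45 i$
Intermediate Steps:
$p = 9765$ ($p = 155 \cdot 63 = 9765$)
$Q = 121$ ($Q = \left(3 + 8\right)^{2} = 11^{2} = 121$)
$q{\left(I,z \right)} = 121$
$\sqrt{q{\left(-188,p \right)} - 12992} = \sqrt{121 - 12992} = \sqrt{-12871} = i \sqrt{12871}$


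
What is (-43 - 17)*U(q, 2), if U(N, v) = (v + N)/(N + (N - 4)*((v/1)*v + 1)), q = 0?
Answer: 6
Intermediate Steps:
U(N, v) = (N + v)/(N + (1 + v**2)*(-4 + N)) (U(N, v) = (N + v)/(N + (-4 + N)*((1*v)*v + 1)) = (N + v)/(N + (-4 + N)*(v*v + 1)) = (N + v)/(N + (-4 + N)*(v**2 + 1)) = (N + v)/(N + (-4 + N)*(1 + v**2)) = (N + v)/(N + (1 + v**2)*(-4 + N)))
(-43 - 17)*U(q, 2) = (-43 - 17)*((0 + 2)/(-4 - 4*2**2 + 2*0 + 0*2**2)) = -60*2/(-4 - 4*4 + 0 + 0*4) = -60*2/(-4 - 16 + 0 + 0) = -60*2/(-20) = -(-3)*2 = -60*(-1/10) = 6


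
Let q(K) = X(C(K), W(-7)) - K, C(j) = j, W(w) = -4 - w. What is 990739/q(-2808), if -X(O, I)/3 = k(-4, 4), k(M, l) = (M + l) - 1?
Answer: 990739/2811 ≈ 352.45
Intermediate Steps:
k(M, l) = -1 + M + l
X(O, I) = 3 (X(O, I) = -3*(-1 - 4 + 4) = -3*(-1) = 3)
q(K) = 3 - K
990739/q(-2808) = 990739/(3 - 1*(-2808)) = 990739/(3 + 2808) = 990739/2811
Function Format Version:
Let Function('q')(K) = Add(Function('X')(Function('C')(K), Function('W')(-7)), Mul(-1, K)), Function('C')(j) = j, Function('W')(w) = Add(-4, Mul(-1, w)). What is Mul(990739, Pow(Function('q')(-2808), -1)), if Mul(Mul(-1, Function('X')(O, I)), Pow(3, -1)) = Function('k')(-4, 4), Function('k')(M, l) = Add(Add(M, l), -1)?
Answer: Rational(990739, 2811) ≈ 352.45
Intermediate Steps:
Function('k')(M, l) = Add(-1, M, l)
Function('X')(O, I) = 3 (Function('X')(O, I) = Mul(-3, Add(-1, -4, 4)) = Mul(-3, -1) = 3)
Function('q')(K) = Add(3, Mul(-1, K))
Mul(990739, Pow(Function('q')(-2808), -1)) = Mul(990739, Pow(Add(3, Mul(-1, -2808)), -1)) = Mul(990739, Pow(Add(3, 2808), -1)) = Mul(990739, Pow(2811, -1)) = Mul(990739, Rational(1, 2811)) = Rational(990739, 2811)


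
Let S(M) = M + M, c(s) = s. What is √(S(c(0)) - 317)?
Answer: I*√317 ≈ 17.805*I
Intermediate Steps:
S(M) = 2*M
√(S(c(0)) - 317) = √(2*0 - 317) = √(0 - 317) = √(-317) = I*√317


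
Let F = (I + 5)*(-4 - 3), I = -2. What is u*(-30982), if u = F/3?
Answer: 216874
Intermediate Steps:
F = -21 (F = (-2 + 5)*(-4 - 3) = 3*(-7) = -21)
u = -7 (u = -21/3 = -21*1/3 = -7)
u*(-30982) = -7*(-30982) = 216874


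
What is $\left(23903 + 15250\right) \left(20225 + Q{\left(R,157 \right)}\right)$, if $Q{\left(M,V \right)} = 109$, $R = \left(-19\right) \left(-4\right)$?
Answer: $796137102$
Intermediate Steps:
$R = 76$
$\left(23903 + 15250\right) \left(20225 + Q{\left(R,157 \right)}\right) = \left(23903 + 15250\right) \left(20225 + 109\right) = 39153 \cdot 20334 = 796137102$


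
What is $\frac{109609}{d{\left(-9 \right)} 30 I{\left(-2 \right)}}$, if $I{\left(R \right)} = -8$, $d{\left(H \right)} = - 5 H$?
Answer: $- \frac{109609}{10800} \approx -10.149$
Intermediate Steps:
$\frac{109609}{d{\left(-9 \right)} 30 I{\left(-2 \right)}} = \frac{109609}{\left(-5\right) \left(-9\right) 30 \left(-8\right)} = \frac{109609}{45 \cdot 30 \left(-8\right)} = \frac{109609}{1350 \left(-8\right)} = \frac{109609}{-10800} = 109609 \left(- \frac{1}{10800}\right) = - \frac{109609}{10800}$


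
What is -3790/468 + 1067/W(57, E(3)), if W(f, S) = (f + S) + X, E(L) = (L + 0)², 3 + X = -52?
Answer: 20803/234 ≈ 88.902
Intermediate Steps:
X = -55 (X = -3 - 52 = -55)
E(L) = L²
W(f, S) = -55 + S + f (W(f, S) = (f + S) - 55 = (S + f) - 55 = -55 + S + f)
-3790/468 + 1067/W(57, E(3)) = -3790/468 + 1067/(-55 + 3² + 57) = -3790*1/468 + 1067/(-55 + 9 + 57) = -1895/234 + 1067/11 = -1895/234 + 1067*(1/11) = -1895/234 + 97 = 20803/234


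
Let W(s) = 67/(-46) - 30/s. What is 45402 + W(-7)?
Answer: 14620355/322 ≈ 45405.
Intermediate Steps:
W(s) = -67/46 - 30/s (W(s) = 67*(-1/46) - 30/s = -67/46 - 30/s)
45402 + W(-7) = 45402 + (-67/46 - 30/(-7)) = 45402 + (-67/46 - 30*(-⅐)) = 45402 + (-67/46 + 30/7) = 45402 + 911/322 = 14620355/322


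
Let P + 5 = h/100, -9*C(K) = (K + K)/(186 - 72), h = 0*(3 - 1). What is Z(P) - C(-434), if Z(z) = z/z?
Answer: 79/513 ≈ 0.15400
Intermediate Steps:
h = 0 (h = 0*2 = 0)
C(K) = -K/513 (C(K) = -(K + K)/(9*(186 - 72)) = -2*K/(9*114) = -K/513)
P = -5 (P = -5 + 0/100 = -5 + 0*(1/100) = -5 + 0 = -5)
Z(z) = 1
Z(P) - C(-434) = 1 - (-1)*(-434)/513 = 1 - 1*434/513 = 1 - 434/513 = 79/513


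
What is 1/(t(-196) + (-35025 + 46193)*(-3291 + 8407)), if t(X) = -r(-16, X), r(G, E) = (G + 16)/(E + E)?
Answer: 1/57135488 ≈ 1.7502e-8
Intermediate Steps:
r(G, E) = (16 + G)/(2*E) (r(G, E) = (16 + G)/((2*E)) = (16 + G)*(1/(2*E)) = (16 + G)/(2*E))
t(X) = 0 (t(X) = -(16 - 16)/(2*X) = -0/(2*X) = -1*0 = 0)
1/(t(-196) + (-35025 + 46193)*(-3291 + 8407)) = 1/(0 + (-35025 + 46193)*(-3291 + 8407)) = 1/(0 + 11168*5116) = 1/(0 + 57135488) = 1/57135488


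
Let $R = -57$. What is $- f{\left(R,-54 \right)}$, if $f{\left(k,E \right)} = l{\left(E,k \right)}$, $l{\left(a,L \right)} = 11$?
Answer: $-11$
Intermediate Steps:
$f{\left(k,E \right)} = 11$
$- f{\left(R,-54 \right)} = \left(-1\right) 11 = -11$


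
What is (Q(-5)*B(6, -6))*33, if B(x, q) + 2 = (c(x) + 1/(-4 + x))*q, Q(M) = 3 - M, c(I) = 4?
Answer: -7656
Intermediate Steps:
B(x, q) = -2 + q*(4 + 1/(-4 + x)) (B(x, q) = -2 + (4 + 1/(-4 + x))*q = -2 + q*(4 + 1/(-4 + x)))
(Q(-5)*B(6, -6))*33 = ((3 - 1*(-5))*((8 - 15*(-6) - 2*6 + 4*(-6)*6)/(-4 + 6)))*33 = ((3 + 5)*((8 + 90 - 12 - 144)/2))*33 = (8*((½)*(-58)))*33 = (8*(-29))*33 = -232*33 = -7656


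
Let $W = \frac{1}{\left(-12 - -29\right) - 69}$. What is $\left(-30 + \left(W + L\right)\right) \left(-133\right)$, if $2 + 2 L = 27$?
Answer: $\frac{121163}{52} \approx 2330.1$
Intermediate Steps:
$L = \frac{25}{2}$ ($L = -1 + \frac{1}{2} \cdot 27 = -1 + \frac{27}{2} = \frac{25}{2} \approx 12.5$)
$W = - \frac{1}{52}$ ($W = \frac{1}{\left(-12 + 29\right) - 69} = \frac{1}{17 - 69} = \frac{1}{-52} = - \frac{1}{52} \approx -0.019231$)
$\left(-30 + \left(W + L\right)\right) \left(-133\right) = \left(-30 + \left(- \frac{1}{52} + \frac{25}{2}\right)\right) \left(-133\right) = \left(-30 + \frac{649}{52}\right) \left(-133\right) = \left(- \frac{911}{52}\right) \left(-133\right) = \frac{121163}{52}$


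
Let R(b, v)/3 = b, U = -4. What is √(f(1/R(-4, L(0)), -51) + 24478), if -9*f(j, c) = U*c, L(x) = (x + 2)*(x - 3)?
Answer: √220098/3 ≈ 156.38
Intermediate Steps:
L(x) = (-3 + x)*(2 + x) (L(x) = (2 + x)*(-3 + x) = (-3 + x)*(2 + x))
R(b, v) = 3*b
f(j, c) = 4*c/9 (f(j, c) = -(-4)*c/9 = 4*c/9)
√(f(1/R(-4, L(0)), -51) + 24478) = √((4/9)*(-51) + 24478) = √(-68/3 + 24478) = √(73366/3) = √220098/3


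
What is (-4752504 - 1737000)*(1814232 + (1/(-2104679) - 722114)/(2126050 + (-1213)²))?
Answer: -12734536166668484594402400/1081630317643 ≈ -1.1773e+13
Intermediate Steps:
(-4752504 - 1737000)*(1814232 + (1/(-2104679) - 722114)/(2126050 + (-1213)²)) = -6489504*(1814232 + (-1/2104679 - 722114)/(2126050 + 1471369)) = -6489504*(1814232 - 1519818171407/2104679/3597419) = -6489504*(1814232 - 1519818171407/2104679*1/3597419) = -6489504*(1814232 - 1519818171407/7571412223501) = -6489504*13736296821248494825/7571412223501 = -12734536166668484594402400/1081630317643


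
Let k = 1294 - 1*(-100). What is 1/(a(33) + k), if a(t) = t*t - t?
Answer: 1/2450 ≈ 0.00040816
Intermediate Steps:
k = 1394 (k = 1294 + 100 = 1394)
a(t) = t**2 - t
1/(a(33) + k) = 1/(33*(-1 + 33) + 1394) = 1/(33*32 + 1394) = 1/(1056 + 1394) = 1/2450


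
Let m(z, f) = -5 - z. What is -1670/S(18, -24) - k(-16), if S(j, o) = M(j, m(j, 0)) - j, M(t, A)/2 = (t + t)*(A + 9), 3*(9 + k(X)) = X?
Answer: 8188/513 ≈ 15.961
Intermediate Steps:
k(X) = -9 + X/3
M(t, A) = 4*t*(9 + A) (M(t, A) = 2*((t + t)*(A + 9)) = 2*((2*t)*(9 + A)) = 2*(2*t*(9 + A)) = 4*t*(9 + A))
S(j, o) = -j + 4*j*(4 - j) (S(j, o) = 4*j*(9 + (-5 - j)) - j = 4*j*(4 - j) - j = -j + 4*j*(4 - j))
-1670/S(18, -24) - k(-16) = -1670*1/(18*(15 - 4*18)) - (-9 + (1/3)*(-16)) = -1670*1/(18*(15 - 72)) - (-9 - 16/3) = -1670/(18*(-57)) - 1*(-43/3) = -1670/(-1026) + 43/3 = -1670*(-1/1026) + 43/3 = 835/513 + 43/3 = 8188/513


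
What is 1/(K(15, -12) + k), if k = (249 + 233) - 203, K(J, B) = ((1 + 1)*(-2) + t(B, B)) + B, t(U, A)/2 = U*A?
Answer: 1/551 ≈ 0.0018149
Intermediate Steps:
t(U, A) = 2*A*U (t(U, A) = 2*(U*A) = 2*(A*U) = 2*A*U)
K(J, B) = -4 + B + 2*B² (K(J, B) = ((1 + 1)*(-2) + 2*B*B) + B = (2*(-2) + 2*B²) + B = (-4 + 2*B²) + B = -4 + B + 2*B²)
k = 279 (k = 482 - 203 = 279)
1/(K(15, -12) + k) = 1/((-4 - 12 + 2*(-12)²) + 279) = 1/((-4 - 12 + 2*144) + 279) = 1/((-4 - 12 + 288) + 279) = 1/(272 + 279) = 1/551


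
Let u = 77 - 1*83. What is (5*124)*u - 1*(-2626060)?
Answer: 2622340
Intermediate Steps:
u = -6 (u = 77 - 83 = -6)
(5*124)*u - 1*(-2626060) = (5*124)*(-6) - 1*(-2626060) = 620*(-6) + 2626060 = -3720 + 2626060 = 2622340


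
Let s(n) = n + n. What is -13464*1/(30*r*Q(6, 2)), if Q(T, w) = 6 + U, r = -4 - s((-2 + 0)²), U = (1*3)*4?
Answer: 187/90 ≈ 2.0778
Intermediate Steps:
s(n) = 2*n
U = 12 (U = 3*4 = 12)
r = -12 (r = -4 - 2*(-2 + 0)² = -4 - 2*(-2)² = -4 - 2*4 = -4 - 1*8 = -4 - 8 = -12)
Q(T, w) = 18 (Q(T, w) = 6 + 12 = 18)
-13464*1/(30*r*Q(6, 2)) = -13464/((30*18)*(-12)) = -13464/(540*(-12)) = -13464/(-6480) = -13464*(-1/6480) = 187/90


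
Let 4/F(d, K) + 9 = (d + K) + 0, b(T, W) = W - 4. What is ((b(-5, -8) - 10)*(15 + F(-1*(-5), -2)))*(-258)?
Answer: 81356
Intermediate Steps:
b(T, W) = -4 + W
F(d, K) = 4/(-9 + K + d) (F(d, K) = 4/(-9 + ((d + K) + 0)) = 4/(-9 + ((K + d) + 0)) = 4/(-9 + (K + d)) = 4/(-9 + K + d))
((b(-5, -8) - 10)*(15 + F(-1*(-5), -2)))*(-258) = (((-4 - 8) - 10)*(15 + 4/(-9 - 2 - 1*(-5))))*(-258) = ((-12 - 10)*(15 + 4/(-9 - 2 + 5)))*(-258) = -22*(15 + 4/(-6))*(-258) = -22*(15 + 4*(-⅙))*(-258) = -22*(15 - ⅔)*(-258) = -22*43/3*(-258) = -946/3*(-258) = 81356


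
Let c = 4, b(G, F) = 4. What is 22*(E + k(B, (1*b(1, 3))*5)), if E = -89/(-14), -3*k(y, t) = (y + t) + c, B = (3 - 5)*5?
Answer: 781/21 ≈ 37.190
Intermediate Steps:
B = -10 (B = -2*5 = -10)
k(y, t) = -4/3 - t/3 - y/3 (k(y, t) = -((y + t) + 4)/3 = -((t + y) + 4)/3 = -(4 + t + y)/3 = -4/3 - t/3 - y/3)
E = 89/14 (E = -89*(-1/14) = 89/14 ≈ 6.3571)
22*(E + k(B, (1*b(1, 3))*5)) = 22*(89/14 + (-4/3 - 1*4*5/3 - ⅓*(-10))) = 22*(89/14 + (-4/3 - 4*5/3 + 10/3)) = 22*(89/14 + (-4/3 - ⅓*20 + 10/3)) = 22*(89/14 + (-4/3 - 20/3 + 10/3)) = 22*(89/14 - 14/3) = 22*(71/42) = 781/21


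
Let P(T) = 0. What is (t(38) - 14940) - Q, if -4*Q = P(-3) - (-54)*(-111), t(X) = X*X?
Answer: -29989/2 ≈ -14995.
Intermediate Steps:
t(X) = X²
Q = 2997/2 (Q = -(0 - (-54)*(-111))/4 = -(0 - 54*111)/4 = -(0 - 5994)/4 = -¼*(-5994) = 2997/2 ≈ 1498.5)
(t(38) - 14940) - Q = (38² - 14940) - 1*2997/2 = (1444 - 14940) - 2997/2 = -13496 - 2997/2 = -29989/2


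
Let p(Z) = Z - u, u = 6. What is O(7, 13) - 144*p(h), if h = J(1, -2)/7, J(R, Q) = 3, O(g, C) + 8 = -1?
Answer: 5553/7 ≈ 793.29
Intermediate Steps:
O(g, C) = -9 (O(g, C) = -8 - 1 = -9)
h = 3/7 ≈ 0.42857
p(Z) = -6 + Z (p(Z) = Z - 1*6 = Z - 6 = -6 + Z)
O(7, 13) - 144*p(h) = -9 - 144*(-6 + 3/7) = -9 - 144*(-39/7) = -9 + 5616/7 = 5553/7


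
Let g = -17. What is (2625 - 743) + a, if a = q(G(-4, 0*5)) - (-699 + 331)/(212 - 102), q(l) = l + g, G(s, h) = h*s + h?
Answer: 102759/55 ≈ 1868.3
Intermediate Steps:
G(s, h) = h + h*s
q(l) = -17 + l (q(l) = l - 17 = -17 + l)
a = -751/55 (a = (-17 + (0*5)*(1 - 4)) - (-699 + 331)/(212 - 102) = (-17 + 0*(-3)) - (-368)/110 = (-17 + 0) - (-368)/110 = -17 - 1*(-184/55) = -17 + 184/55 = -751/55 ≈ -13.655)
(2625 - 743) + a = (2625 - 743) - 751/55 = 1882 - 751/55 = 102759/55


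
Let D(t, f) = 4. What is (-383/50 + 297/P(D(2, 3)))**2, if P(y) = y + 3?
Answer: 148084561/122500 ≈ 1208.9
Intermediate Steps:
P(y) = 3 + y
(-383/50 + 297/P(D(2, 3)))**2 = (-383/50 + 297/(3 + 4))**2 = (-383*1/50 + 297/7)**2 = (-383/50 + 297*(1/7))**2 = (-383/50 + 297/7)**2 = (12169/350)**2 = 148084561/122500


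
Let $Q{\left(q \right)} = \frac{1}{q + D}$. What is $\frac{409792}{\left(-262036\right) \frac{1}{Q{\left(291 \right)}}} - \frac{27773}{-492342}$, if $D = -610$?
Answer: $\frac{630822137999}{10288653432882} \approx 0.061312$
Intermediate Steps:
$Q{\left(q \right)} = \frac{1}{-610 + q}$ ($Q{\left(q \right)} = \frac{1}{q - 610} = \frac{1}{-610 + q}$)
$\frac{409792}{\left(-262036\right) \frac{1}{Q{\left(291 \right)}}} - \frac{27773}{-492342} = \frac{409792}{\left(-262036\right) \frac{1}{\frac{1}{-610 + 291}}} - \frac{27773}{-492342} = \frac{409792}{\left(-262036\right) \frac{1}{\frac{1}{-319}}} - - \frac{27773}{492342} = \frac{409792}{\left(-262036\right) \frac{1}{- \frac{1}{319}}} + \frac{27773}{492342} = \frac{409792}{\left(-262036\right) \left(-319\right)} + \frac{27773}{492342} = \frac{409792}{83589484} + \frac{27773}{492342} = 409792 \cdot \frac{1}{83589484} + \frac{27773}{492342} = \frac{102448}{20897371} + \frac{27773}{492342} = \frac{630822137999}{10288653432882}$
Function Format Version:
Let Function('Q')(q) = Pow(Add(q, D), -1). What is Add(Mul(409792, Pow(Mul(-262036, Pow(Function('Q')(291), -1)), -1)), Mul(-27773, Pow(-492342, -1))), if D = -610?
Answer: Rational(630822137999, 10288653432882) ≈ 0.061312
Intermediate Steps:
Function('Q')(q) = Pow(Add(-610, q), -1) (Function('Q')(q) = Pow(Add(q, -610), -1) = Pow(Add(-610, q), -1))
Add(Mul(409792, Pow(Mul(-262036, Pow(Function('Q')(291), -1)), -1)), Mul(-27773, Pow(-492342, -1))) = Add(Mul(409792, Pow(Mul(-262036, Pow(Pow(Add(-610, 291), -1), -1)), -1)), Mul(-27773, Pow(-492342, -1))) = Add(Mul(409792, Pow(Mul(-262036, Pow(Pow(-319, -1), -1)), -1)), Mul(-27773, Rational(-1, 492342))) = Add(Mul(409792, Pow(Mul(-262036, Pow(Rational(-1, 319), -1)), -1)), Rational(27773, 492342)) = Add(Mul(409792, Pow(Mul(-262036, -319), -1)), Rational(27773, 492342)) = Add(Mul(409792, Pow(83589484, -1)), Rational(27773, 492342)) = Add(Mul(409792, Rational(1, 83589484)), Rational(27773, 492342)) = Add(Rational(102448, 20897371), Rational(27773, 492342)) = Rational(630822137999, 10288653432882)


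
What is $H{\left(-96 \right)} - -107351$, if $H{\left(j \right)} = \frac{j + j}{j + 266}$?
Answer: $\frac{9124739}{85} \approx 1.0735 \cdot 10^{5}$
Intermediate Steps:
$H{\left(j \right)} = \frac{2 j}{266 + j}$
$H{\left(-96 \right)} - -107351 = 2 \left(-96\right) \frac{1}{266 - 96} - -107351 = 2 \left(-96\right) \frac{1}{170} + 107351 = - \frac{96}{85} + 107351 = \frac{9124739}{85}$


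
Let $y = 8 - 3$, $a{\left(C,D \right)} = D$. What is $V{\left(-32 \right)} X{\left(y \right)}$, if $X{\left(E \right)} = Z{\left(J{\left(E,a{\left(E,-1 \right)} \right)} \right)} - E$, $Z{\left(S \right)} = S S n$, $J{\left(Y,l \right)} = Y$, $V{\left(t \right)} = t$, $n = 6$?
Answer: $-4640$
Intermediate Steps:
$y = 5$
$Z{\left(S \right)} = 6 S^{2}$ ($Z{\left(S \right)} = S S 6 = S^{2} \cdot 6 = 6 S^{2}$)
$X{\left(E \right)} = - E + 6 E^{2}$ ($X{\left(E \right)} = 6 E^{2} - E = - E + 6 E^{2}$)
$V{\left(-32 \right)} X{\left(y \right)} = - 32 \cdot 5 \left(-1 + 6 \cdot 5\right) = - 32 \cdot 5 \left(-1 + 30\right) = - 32 \cdot 5 \cdot 29 = \left(-32\right) 145 = -4640$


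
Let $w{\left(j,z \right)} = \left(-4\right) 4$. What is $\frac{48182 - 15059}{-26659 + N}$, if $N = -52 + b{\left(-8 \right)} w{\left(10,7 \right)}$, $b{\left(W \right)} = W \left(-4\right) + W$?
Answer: $- \frac{33123}{27095} \approx -1.2225$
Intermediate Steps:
$b{\left(W \right)} = - 3 W$ ($b{\left(W \right)} = - 4 W + W = - 3 W$)
$w{\left(j,z \right)} = -16$
$N = -436$ ($N = -52 + \left(-3\right) \left(-8\right) \left(-16\right) = -52 + 24 \left(-16\right) = -52 - 384 = -436$)
$\frac{48182 - 15059}{-26659 + N} = \frac{48182 - 15059}{-26659 - 436} = \frac{33123}{-27095} = 33123 \left(- \frac{1}{27095}\right) = - \frac{33123}{27095}$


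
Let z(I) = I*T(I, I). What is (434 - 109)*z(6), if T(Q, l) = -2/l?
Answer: -650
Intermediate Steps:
z(I) = -2 (z(I) = I*(-2/I) = -2)
(434 - 109)*z(6) = (434 - 109)*(-2) = 325*(-2) = -650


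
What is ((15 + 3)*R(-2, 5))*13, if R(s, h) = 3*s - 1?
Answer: -1638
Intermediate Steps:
R(s, h) = -1 + 3*s
((15 + 3)*R(-2, 5))*13 = ((15 + 3)*(-1 + 3*(-2)))*13 = (18*(-1 - 6))*13 = (18*(-7))*13 = -126*13 = -1638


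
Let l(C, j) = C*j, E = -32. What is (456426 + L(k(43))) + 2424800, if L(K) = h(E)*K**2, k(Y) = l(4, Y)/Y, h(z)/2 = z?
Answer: 2880202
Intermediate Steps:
h(z) = 2*z
k(Y) = 4 (k(Y) = (4*Y)/Y = 4)
L(K) = -64*K**2 (L(K) = (2*(-32))*K**2 = -64*K**2)
(456426 + L(k(43))) + 2424800 = (456426 - 64*4**2) + 2424800 = (456426 - 64*16) + 2424800 = (456426 - 1024) + 2424800 = 455402 + 2424800 = 2880202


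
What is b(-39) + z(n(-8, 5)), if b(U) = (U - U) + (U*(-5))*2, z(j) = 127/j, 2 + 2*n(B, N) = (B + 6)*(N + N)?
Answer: 4163/11 ≈ 378.45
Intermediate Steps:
n(B, N) = -1 + N*(6 + B) (n(B, N) = -1 + ((B + 6)*(N + N))/2 = -1 + ((6 + B)*(2*N))/2 = -1 + (2*N*(6 + B))/2 = -1 + N*(6 + B))
b(U) = -10*U (b(U) = 0 - 5*U*2 = 0 - 10*U = -10*U)
b(-39) + z(n(-8, 5)) = -10*(-39) + 127/(-1 + 6*5 - 8*5) = 390 + 127/(-1 + 30 - 40) = 390 + 127/(-11) = 390 + 127*(-1/11) = 390 - 127/11 = 4163/11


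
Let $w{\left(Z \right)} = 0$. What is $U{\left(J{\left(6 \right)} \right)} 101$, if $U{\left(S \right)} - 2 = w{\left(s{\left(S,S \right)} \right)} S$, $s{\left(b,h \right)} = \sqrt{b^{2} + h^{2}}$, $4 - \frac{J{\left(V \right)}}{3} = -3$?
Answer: $202$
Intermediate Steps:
$J{\left(V \right)} = 21$ ($J{\left(V \right)} = 12 - -9 = 12 + 9 = 21$)
$U{\left(S \right)} = 2$ ($U{\left(S \right)} = 2 + 0 S = 2 + 0 = 2$)
$U{\left(J{\left(6 \right)} \right)} 101 = 2 \cdot 101 = 202$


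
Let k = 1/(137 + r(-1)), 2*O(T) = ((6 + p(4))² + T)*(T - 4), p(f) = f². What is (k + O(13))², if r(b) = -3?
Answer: 22453823716/4489 ≈ 5.0020e+6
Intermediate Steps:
O(T) = (-4 + T)*(484 + T)/2 (O(T) = (((6 + 4²)² + T)*(T - 4))/2 = (((6 + 16)² + T)*(-4 + T))/2 = ((22² + T)*(-4 + T))/2 = ((484 + T)*(-4 + T))/2 = ((-4 + T)*(484 + T))/2 = (-4 + T)*(484 + T)/2)
k = 1/134 (k = 1/(137 - 3) = 1/134 ≈ 0.0074627)
(k + O(13))² = (1/134 + (-968 + (½)*13² + 240*13))² = (1/134 + (-968 + (½)*169 + 3120))² = (1/134 + (-968 + 169/2 + 3120))² = (1/134 + 4473/2)² = (149846/67)² = 22453823716/4489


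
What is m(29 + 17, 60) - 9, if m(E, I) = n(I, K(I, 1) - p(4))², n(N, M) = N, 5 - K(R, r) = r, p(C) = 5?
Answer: 3591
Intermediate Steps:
K(R, r) = 5 - r
m(E, I) = I²
m(29 + 17, 60) - 9 = 60² - 9 = 3600 - 9 = 3591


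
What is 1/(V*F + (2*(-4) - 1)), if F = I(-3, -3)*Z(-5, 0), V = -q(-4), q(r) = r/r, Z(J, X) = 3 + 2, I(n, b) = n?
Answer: ⅙ ≈ 0.16667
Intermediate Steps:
Z(J, X) = 5
q(r) = 1
V = -1 (V = -1*1 = -1)
F = -15 (F = -3*5 = -15)
1/(V*F + (2*(-4) - 1)) = 1/(-1*(-15) + (2*(-4) - 1)) = 1/(15 + (-8 - 1)) = 1/(15 - 9) = 1/6 = ⅙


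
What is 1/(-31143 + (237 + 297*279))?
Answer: 1/51957 ≈ 1.9247e-5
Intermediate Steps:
1/(-31143 + (237 + 297*279)) = 1/(-31143 + (237 + 82863)) = 1/(-31143 + 83100) = 1/51957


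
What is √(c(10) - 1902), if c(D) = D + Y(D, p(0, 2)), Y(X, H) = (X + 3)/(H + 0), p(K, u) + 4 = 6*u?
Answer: 71*I*√6/4 ≈ 43.478*I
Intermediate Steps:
p(K, u) = -4 + 6*u
Y(X, H) = (3 + X)/H
c(D) = 3/8 + 9*D/8 (c(D) = D + (3 + D)/(-4 + 6*2) = D + (3 + D)/(-4 + 12) = D + (3 + D)/8 = D + (3/8 + D/8) = 3/8 + 9*D/8)
√(c(10) - 1902) = √((3/8 + (9/8)*10) - 1902) = √((3/8 + 45/4) - 1902) = √(93/8 - 1902) = √(-15123/8) = 71*I*√6/4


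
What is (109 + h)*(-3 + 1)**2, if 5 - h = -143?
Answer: 1028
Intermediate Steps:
h = 148 (h = 5 - 1*(-143) = 5 + 143 = 148)
(109 + h)*(-3 + 1)**2 = (109 + 148)*(-3 + 1)**2 = 257*(-2)**2 = 257*4 = 1028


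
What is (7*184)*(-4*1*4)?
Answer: -20608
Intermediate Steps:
(7*184)*(-4*1*4) = 1288*(-4*4) = 1288*(-16) = -20608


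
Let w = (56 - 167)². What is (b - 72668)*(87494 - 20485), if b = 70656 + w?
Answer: 690795781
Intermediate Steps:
w = 12321 (w = (-111)² = 12321)
b = 82977 (b = 70656 + 12321 = 82977)
(b - 72668)*(87494 - 20485) = (82977 - 72668)*(87494 - 20485) = 10309*67009 = 690795781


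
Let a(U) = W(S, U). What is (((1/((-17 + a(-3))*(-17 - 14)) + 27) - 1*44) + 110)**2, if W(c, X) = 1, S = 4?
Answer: 2127884641/246016 ≈ 8649.4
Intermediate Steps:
a(U) = 1
(((1/((-17 + a(-3))*(-17 - 14)) + 27) - 1*44) + 110)**2 = (((1/((-17 + 1)*(-17 - 14)) + 27) - 1*44) + 110)**2 = (((1/(-16*(-31)) + 27) - 44) + 110)**2 = (((1/496 + 27) - 44) + 110)**2 = ((13393/496 - 44) + 110)**2 = (-8431/496 + 110)**2 = (46129/496)**2 = 2127884641/246016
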